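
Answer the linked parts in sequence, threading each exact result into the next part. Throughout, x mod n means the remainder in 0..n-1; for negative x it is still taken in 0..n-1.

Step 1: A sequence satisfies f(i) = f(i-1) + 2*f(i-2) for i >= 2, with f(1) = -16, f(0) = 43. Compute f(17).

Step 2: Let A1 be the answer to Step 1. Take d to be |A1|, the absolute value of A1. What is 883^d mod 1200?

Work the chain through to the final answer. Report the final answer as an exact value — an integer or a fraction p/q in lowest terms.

1129

Step 1: f(2) = 1*(-16) + 2*(43) = 70; iterating: f(2)=70, f(3)=38, f(4)=178, f(5)=254, f(6)=610, f(7)=1118, f(8)=2338, f(9)=4574, f(10)=9250, f(11)=18398, f(12)=36898, f(13)=73694, f(14)=147490, f(15)=294878, f(16)=589858, f(17)=1179614; answer 1179614
Step 2: A1 = 1179614; d = 1179614; squarings mod 1200: 883^1=883, 883^2=889, 883^4=721, 883^8=241, 883^16=481, 883^32=961, 883^64=721, 883^128=241, 883^256=481, 883^512=961, 883^1024=721, 883^2048=241, 883^4096=481, 883^8192=961, 883^16384=721, 883^32768=241, 883^65536=481, 883^131072=961, 883^262144=721, 883^524288=241, 883^1048576=481; 883^1179614 = 883^2 * 883^4 * 883^8 * 883^16 * 883^64 * 883^128 * 883^256 * 883^512 * 883^1024 * 883^2048 * 883^4096 * 883^8192 * 883^16384 * 883^32768 * 883^65536 * 883^1048576 = 1129 (mod 1200); answer 1129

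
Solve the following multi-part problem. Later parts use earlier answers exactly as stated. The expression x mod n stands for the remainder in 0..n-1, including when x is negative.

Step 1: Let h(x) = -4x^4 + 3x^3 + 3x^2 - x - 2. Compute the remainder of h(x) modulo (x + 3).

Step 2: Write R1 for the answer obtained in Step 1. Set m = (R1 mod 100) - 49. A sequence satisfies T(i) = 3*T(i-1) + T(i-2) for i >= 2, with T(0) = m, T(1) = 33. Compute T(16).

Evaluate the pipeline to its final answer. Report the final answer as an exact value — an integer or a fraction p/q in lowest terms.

1397167669

Step 1: remainder = value at the root: -4*(-3)^4 + 3*(-3)^3 + 3*(-3)^2 - 1*(-3)^1 - 2 = (-324) + (-81) + (27) + (3) + (-2) = -377; answer -377
Step 2: R1 = -377; m = -26; T(2) = 3*(33) + 1*(-26) = 73; iterating: T(2)=73, T(3)=252, T(4)=829, T(5)=2739, T(6)=9046, T(7)=29877, T(8)=98677, T(9)=325908, T(10)=1076401, T(11)=3555111, T(12)=11741734, T(13)=38780313, T(14)=128082673, T(15)=423028332, T(16)=1397167669; answer 1397167669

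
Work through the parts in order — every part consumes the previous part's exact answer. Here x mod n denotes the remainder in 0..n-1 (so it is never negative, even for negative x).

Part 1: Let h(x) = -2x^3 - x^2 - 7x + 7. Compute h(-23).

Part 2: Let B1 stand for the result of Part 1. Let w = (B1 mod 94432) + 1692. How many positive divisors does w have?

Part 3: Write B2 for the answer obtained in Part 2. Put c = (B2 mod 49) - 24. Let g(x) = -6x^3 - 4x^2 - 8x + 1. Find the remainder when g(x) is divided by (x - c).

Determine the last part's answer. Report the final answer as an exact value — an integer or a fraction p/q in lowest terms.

2881

Part 1: -2*(-23)^3 - 1*(-23)^2 - 7*(-23)^1 + 7 = (24334) + (-529) + (161) + (7) = 23973; answer 23973
Part 2: B1 = 23973; w = 25665; 25665 = 3 * 5 * 29 * 59; number of divisors = (1+1) * (1+1) * (1+1) * (1+1) = 16; answer 16
Part 3: B2 = 16; c = -8; remainder = value at the root: -6*(-8)^3 - 4*(-8)^2 - 8*(-8)^1 + 1 = (3072) + (-256) + (64) + (1) = 2881; answer 2881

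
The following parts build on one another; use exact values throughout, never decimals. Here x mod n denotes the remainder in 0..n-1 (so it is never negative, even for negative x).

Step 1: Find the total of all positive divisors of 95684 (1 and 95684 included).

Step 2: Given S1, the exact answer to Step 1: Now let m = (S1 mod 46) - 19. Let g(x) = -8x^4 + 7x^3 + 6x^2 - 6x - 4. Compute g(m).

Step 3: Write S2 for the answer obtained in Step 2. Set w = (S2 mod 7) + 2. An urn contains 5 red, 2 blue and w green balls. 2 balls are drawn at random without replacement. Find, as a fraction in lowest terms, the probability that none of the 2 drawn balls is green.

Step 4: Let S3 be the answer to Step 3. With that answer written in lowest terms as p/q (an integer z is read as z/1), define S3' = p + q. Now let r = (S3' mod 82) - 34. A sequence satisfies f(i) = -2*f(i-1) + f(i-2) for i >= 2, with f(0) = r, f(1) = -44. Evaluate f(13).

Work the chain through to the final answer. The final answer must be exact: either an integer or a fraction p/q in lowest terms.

-1264384

Step 1: 95684 = 2^2 * 19 * 1259; sigma = (1 + 2 + 4) * (1 + 19) * (1 + 1259) = 7 * 20 * 1260 = 176400; answer 176400
Step 2: S1 = 176400; m = 17; -8*(17)^4 + 7*(17)^3 + 6*(17)^2 - 6*(17)^1 - 4 = (-668168) + (34391) + (1734) + (-102) + (-4) = -632149; answer -632149
Step 3: S2 = -632149; w = 2; total draws C(9,2) = 36; favorable C(7,2) = 21; P = 7/12; answer 7/12
Step 4: S3 = 7/12; threaded value p + q = 19; r = -15; f(2) = -2*(-44) + 1*(-15) = 73; iterating: f(2)=73, f(3)=-190, f(4)=453, f(5)=-1096, f(6)=2645, f(7)=-6386, f(8)=15417, f(9)=-37220, f(10)=89857, f(11)=-216934, f(12)=523725, f(13)=-1264384; answer -1264384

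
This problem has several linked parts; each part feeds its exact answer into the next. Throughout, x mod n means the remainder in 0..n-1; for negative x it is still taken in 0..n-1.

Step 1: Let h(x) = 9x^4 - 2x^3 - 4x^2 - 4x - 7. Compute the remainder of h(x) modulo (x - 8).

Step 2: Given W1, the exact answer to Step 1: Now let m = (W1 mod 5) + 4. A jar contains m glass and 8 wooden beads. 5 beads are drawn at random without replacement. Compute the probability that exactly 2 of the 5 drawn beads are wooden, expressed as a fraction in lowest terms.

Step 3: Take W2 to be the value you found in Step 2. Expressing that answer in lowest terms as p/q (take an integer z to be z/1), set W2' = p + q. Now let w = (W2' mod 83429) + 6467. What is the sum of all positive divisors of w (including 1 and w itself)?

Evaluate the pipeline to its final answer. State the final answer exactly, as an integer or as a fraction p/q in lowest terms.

Step 1: remainder = value at the root: 9*(8)^4 - 2*(8)^3 - 4*(8)^2 - 4*(8)^1 - 7 = (36864) + (-1024) + (-256) + (-32) + (-7) = 35545; answer 35545
Step 2: W1 = 35545; m = 4; total draws C(12,5) = 792; favorable C(8,2)*C(4,3) = 112; P = 14/99; answer 14/99
Step 3: W2 = 14/99; threaded value p + q = 113; w = 6580; 6580 = 2^2 * 5 * 7 * 47; sigma = (1 + 2 + 4) * (1 + 5) * (1 + 7) * (1 + 47) = 7 * 6 * 8 * 48 = 16128; answer 16128

16128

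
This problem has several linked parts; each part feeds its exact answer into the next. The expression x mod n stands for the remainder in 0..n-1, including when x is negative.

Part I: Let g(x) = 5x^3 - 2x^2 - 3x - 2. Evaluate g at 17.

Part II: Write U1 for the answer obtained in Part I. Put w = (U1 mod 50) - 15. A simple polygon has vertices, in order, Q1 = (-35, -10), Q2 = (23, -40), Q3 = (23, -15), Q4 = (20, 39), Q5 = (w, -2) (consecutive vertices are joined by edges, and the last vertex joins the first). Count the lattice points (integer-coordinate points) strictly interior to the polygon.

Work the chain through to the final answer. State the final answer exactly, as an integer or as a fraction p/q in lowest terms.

1165

Part I: 5*(17)^3 - 2*(17)^2 - 3*(17)^1 - 2 = (24565) + (-578) + (-51) + (-2) = 23934; answer 23934
Part II: U1 = 23934; w = 19; cross terms: (-35*-40 - 23*-10)=1630, (23*-15 - 23*-40)=575, (23*39 - 20*-15)=1197, (20*-2 - 19*39)=-781, (19*-10 - -35*-2)=-260; twice the area = |2361| = 2361; area = 2361/2; boundary points = 2 + 25 + 3 + 1 + 2 = 33; strictly interior points = area - boundary/2 + 1 = 1165; answer 1165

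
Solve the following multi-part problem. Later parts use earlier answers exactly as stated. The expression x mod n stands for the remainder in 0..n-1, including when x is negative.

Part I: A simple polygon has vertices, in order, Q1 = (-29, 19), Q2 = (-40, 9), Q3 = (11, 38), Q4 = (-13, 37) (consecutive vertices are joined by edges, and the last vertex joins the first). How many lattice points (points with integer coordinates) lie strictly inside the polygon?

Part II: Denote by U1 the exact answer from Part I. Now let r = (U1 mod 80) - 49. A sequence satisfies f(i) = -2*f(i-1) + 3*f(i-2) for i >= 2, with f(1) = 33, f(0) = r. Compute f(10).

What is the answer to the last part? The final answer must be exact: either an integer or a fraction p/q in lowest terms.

Part I: cross terms: (-29*9 - -40*19)=499, (-40*38 - 11*9)=-1619, (11*37 - -13*38)=901, (-13*19 - -29*37)=826; twice the area = |607| = 607; area = 607/2; boundary points = 1 + 1 + 1 + 2 = 5; strictly interior points = area - boundary/2 + 1 = 302; answer 302
Part II: U1 = 302; r = 13; f(2) = -2*(33) + 3*(13) = -27; iterating: f(2)=-27, f(3)=153, f(4)=-387, f(5)=1233, f(6)=-3627, f(7)=10953, f(8)=-32787, f(9)=98433, f(10)=-295227; answer -295227

-295227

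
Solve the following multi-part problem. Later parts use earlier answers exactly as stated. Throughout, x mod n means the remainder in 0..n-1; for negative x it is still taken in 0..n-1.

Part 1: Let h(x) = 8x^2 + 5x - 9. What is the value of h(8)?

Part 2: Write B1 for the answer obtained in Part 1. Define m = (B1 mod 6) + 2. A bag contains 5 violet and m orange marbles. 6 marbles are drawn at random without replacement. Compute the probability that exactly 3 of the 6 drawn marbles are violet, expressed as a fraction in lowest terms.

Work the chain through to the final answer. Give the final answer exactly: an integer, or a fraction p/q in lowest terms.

10/21

Part 1: 8*(8)^2 + 5*(8)^1 - 9 = (512) + (40) + (-9) = 543; answer 543
Part 2: B1 = 543; m = 5; total draws C(10,6) = 210; favorable C(5,3)*C(5,3) = 100; P = 10/21; answer 10/21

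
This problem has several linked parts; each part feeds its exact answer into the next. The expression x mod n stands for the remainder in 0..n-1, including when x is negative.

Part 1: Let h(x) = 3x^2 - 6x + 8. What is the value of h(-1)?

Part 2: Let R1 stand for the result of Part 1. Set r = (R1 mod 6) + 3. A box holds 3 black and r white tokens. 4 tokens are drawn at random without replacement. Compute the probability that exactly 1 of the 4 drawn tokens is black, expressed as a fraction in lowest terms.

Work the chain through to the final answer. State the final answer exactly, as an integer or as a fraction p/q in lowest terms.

28/55

Part 1: 3*(-1)^2 - 6*(-1)^1 + 8 = (3) + (6) + (8) = 17; answer 17
Part 2: R1 = 17; r = 8; total draws C(11,4) = 330; favorable C(3,1)*C(8,3) = 168; P = 28/55; answer 28/55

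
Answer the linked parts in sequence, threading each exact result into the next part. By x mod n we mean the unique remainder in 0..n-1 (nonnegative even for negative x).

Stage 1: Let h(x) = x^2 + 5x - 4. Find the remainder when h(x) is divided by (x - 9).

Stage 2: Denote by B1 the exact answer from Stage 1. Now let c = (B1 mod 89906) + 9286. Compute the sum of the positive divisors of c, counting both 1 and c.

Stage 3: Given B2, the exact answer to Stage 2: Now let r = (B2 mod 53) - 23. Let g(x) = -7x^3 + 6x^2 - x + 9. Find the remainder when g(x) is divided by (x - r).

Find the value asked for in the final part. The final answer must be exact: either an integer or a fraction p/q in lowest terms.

Stage 1: remainder = value at the root: 1*(9)^2 + 5*(9)^1 - 4 = (81) + (45) + (-4) = 122; answer 122
Stage 2: B1 = 122; c = 9408; 9408 = 2^6 * 3 * 7^2; sigma = (1 + 2 + 4 + 8 + 16 + 32 + 64) * (1 + 3) * (1 + 7 + 49) = 127 * 4 * 57 = 28956; answer 28956
Stage 3: B2 = 28956; r = -5; remainder = value at the root: -7*(-5)^3 + 6*(-5)^2 - 1*(-5)^1 + 9 = (875) + (150) + (5) + (9) = 1039; answer 1039

1039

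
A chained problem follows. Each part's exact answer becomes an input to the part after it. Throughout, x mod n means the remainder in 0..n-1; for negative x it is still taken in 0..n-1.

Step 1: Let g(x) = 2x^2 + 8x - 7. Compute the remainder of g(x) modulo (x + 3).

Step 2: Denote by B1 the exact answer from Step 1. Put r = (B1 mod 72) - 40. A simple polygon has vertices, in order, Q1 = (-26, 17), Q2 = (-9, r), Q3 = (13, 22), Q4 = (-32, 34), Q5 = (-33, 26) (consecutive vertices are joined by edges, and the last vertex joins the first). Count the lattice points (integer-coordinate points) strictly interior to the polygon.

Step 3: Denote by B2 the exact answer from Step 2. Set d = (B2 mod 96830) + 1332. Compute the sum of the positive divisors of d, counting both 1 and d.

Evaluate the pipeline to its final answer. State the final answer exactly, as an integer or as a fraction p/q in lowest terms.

3348

Step 1: remainder = value at the root: 2*(-3)^2 + 8*(-3)^1 - 7 = (18) + (-24) + (-7) = -13; answer -13
Step 2: B1 = -13; r = 19; cross terms: (-26*19 - -9*17)=-341, (-9*22 - 13*19)=-445, (13*34 - -32*22)=1146, (-32*26 - -33*34)=290, (-33*17 - -26*26)=115; twice the area = |765| = 765; area = 765/2; boundary points = 1 + 1 + 3 + 1 + 1 = 7; strictly interior points = area - boundary/2 + 1 = 380; answer 380
Step 3: B2 = 380; d = 1712; 1712 = 2^4 * 107; sigma = (1 + 2 + 4 + 8 + 16) * (1 + 107) = 31 * 108 = 3348; answer 3348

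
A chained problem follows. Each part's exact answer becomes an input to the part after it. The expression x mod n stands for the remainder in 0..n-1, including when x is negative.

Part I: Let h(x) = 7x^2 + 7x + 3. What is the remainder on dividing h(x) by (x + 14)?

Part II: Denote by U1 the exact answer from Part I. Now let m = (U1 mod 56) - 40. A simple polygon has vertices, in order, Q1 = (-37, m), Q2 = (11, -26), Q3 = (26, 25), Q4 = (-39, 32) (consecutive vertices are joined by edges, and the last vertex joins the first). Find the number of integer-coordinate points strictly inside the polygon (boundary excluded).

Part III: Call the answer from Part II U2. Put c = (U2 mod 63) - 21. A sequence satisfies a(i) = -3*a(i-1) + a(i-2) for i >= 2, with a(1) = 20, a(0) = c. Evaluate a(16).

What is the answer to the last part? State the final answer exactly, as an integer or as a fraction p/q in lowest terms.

Part I: remainder = value at the root: 7*(-14)^2 + 7*(-14)^1 + 3 = (1372) + (-98) + (3) = 1277; answer 1277
Part II: U1 = 1277; m = 5; cross terms: (-37*-26 - 11*5)=907, (11*25 - 26*-26)=951, (26*32 - -39*25)=1807, (-39*5 - -37*32)=989; twice the area = |4654| = 4654; area = 2327; boundary points = 1 + 3 + 1 + 1 = 6; strictly interior points = area - boundary/2 + 1 = 2325; answer 2325
Part III: U2 = 2325; c = 36; a(2) = -3*(20) + 1*(36) = -24; iterating: a(2)=-24, a(3)=92, a(4)=-300, a(5)=992, a(6)=-3276, a(7)=10820, a(8)=-35736, a(9)=118028, a(10)=-389820, a(11)=1287488, a(12)=-4252284, a(13)=14044340, a(14)=-46385304, a(15)=153200252, a(16)=-505986060; answer -505986060

-505986060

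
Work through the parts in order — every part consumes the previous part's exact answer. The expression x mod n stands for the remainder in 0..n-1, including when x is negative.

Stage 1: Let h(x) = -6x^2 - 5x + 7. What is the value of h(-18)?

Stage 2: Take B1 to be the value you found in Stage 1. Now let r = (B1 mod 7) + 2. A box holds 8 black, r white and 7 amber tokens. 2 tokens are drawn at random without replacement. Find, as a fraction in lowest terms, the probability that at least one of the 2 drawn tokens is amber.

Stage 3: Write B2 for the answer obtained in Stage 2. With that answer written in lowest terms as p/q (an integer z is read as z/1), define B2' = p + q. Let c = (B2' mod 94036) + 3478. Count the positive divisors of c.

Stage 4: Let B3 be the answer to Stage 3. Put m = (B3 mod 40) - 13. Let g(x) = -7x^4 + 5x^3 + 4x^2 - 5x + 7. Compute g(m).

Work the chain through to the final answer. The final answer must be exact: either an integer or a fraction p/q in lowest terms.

Stage 1: -6*(-18)^2 - 5*(-18)^1 + 7 = (-1944) + (90) + (7) = -1847; answer -1847
Stage 2: B1 = -1847; r = 3; total draws C(18,2) = 153; complement C(11,2) = 55; favorable 153 - 55 = 98; P = 98/153; answer 98/153
Stage 3: B2 = 98/153; threaded value p + q = 251; c = 3729; 3729 = 3 * 11 * 113; number of divisors = (1+1) * (1+1) * (1+1) = 8; answer 8
Stage 4: B3 = 8; m = -5; -7*(-5)^4 + 5*(-5)^3 + 4*(-5)^2 - 5*(-5)^1 + 7 = (-4375) + (-625) + (100) + (25) + (7) = -4868; answer -4868

-4868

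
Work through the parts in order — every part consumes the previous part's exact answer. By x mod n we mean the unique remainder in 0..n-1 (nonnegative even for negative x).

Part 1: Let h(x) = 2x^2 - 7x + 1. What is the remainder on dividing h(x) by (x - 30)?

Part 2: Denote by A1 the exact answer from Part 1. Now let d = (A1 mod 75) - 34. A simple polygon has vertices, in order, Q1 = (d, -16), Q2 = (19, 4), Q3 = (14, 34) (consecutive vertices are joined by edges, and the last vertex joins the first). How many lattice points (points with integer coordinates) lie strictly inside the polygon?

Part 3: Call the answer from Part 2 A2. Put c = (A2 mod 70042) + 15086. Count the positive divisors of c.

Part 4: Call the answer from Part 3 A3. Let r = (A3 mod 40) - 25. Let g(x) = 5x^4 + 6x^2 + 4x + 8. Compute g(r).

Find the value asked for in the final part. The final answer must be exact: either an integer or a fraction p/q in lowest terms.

33263

Part 1: remainder = value at the root: 2*(30)^2 - 7*(30)^1 + 1 = (1800) + (-210) + (1) = 1591; answer 1591
Part 2: A1 = 1591; d = -18; cross terms: (-18*4 - 19*-16)=232, (19*34 - 14*4)=590, (14*-16 - -18*34)=388; twice the area = |1210| = 1210; area = 605; boundary points = 1 + 5 + 2 = 8; strictly interior points = area - boundary/2 + 1 = 602; answer 602
Part 3: A2 = 602; c = 15688; 15688 = 2^3 * 37 * 53; number of divisors = (3+1) * (1+1) * (1+1) = 16; answer 16
Part 4: A3 = 16; r = -9; 5*(-9)^4 + 6*(-9)^2 + 4*(-9)^1 + 8 = (32805) + (486) + (-36) + (8) = 33263; answer 33263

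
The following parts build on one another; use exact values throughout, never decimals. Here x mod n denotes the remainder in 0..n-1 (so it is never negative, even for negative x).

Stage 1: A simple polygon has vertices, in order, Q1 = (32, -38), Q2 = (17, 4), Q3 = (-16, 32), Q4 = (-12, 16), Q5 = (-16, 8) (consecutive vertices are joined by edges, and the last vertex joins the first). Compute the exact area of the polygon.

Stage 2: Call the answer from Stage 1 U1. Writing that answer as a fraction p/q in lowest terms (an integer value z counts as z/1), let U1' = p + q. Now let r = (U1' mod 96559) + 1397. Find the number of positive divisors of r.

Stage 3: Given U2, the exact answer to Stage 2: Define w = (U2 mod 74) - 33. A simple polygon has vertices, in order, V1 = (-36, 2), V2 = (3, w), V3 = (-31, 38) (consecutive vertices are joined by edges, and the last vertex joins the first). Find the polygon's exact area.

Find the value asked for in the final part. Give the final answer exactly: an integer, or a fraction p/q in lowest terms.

Stage 1: cross terms: (32*4 - 17*-38)=774, (17*32 - -16*4)=608, (-16*16 - -12*32)=128, (-12*8 - -16*16)=160, (-16*-38 - 32*8)=352; twice the area = |2022| = 2022; area = 1011; answer 1011
Stage 2: U1 = 1011; threaded value p + q = 1012; r = 2409; 2409 = 3 * 11 * 73; number of divisors = (1+1) * (1+1) * (1+1) = 8; answer 8
Stage 3: U2 = 8; w = -25; cross terms: (-36*-25 - 3*2)=894, (3*38 - -31*-25)=-661, (-31*2 - -36*38)=1306; twice the area = |1539| = 1539; area = 1539/2; answer 1539/2

1539/2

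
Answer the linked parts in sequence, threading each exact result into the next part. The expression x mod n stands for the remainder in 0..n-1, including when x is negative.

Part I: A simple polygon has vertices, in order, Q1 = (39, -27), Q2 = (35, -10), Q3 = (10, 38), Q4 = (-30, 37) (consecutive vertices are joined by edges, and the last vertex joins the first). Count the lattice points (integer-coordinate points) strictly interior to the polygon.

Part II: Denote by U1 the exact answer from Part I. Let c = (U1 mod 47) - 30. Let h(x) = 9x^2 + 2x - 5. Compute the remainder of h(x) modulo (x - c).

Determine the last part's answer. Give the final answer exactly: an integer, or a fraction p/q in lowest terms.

875

Part I: cross terms: (39*-10 - 35*-27)=555, (35*38 - 10*-10)=1430, (10*37 - -30*38)=1510, (-30*-27 - 39*37)=-633; twice the area = |2862| = 2862; area = 1431; boundary points = 1 + 1 + 1 + 1 = 4; strictly interior points = area - boundary/2 + 1 = 1430; answer 1430
Part II: U1 = 1430; c = -10; remainder = value at the root: 9*(-10)^2 + 2*(-10)^1 - 5 = (900) + (-20) + (-5) = 875; answer 875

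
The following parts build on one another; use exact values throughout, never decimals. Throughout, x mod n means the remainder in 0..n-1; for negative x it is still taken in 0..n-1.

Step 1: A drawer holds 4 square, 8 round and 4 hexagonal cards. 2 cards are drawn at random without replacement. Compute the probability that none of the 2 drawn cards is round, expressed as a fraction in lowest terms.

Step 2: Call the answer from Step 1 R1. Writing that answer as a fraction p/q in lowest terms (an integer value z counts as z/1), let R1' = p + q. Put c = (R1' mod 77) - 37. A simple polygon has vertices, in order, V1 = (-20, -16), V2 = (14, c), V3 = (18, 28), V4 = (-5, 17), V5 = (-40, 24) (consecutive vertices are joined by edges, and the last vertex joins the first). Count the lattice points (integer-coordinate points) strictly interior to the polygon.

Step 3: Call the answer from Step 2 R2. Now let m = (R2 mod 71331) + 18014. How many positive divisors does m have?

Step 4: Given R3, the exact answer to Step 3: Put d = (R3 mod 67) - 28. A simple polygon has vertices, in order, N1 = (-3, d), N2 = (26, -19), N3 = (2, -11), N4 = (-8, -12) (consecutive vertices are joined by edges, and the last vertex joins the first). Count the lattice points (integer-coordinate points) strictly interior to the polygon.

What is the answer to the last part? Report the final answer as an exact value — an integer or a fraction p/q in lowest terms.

Step 1: total draws C(16,2) = 120; favorable C(8,2) = 28; P = 7/30; answer 7/30
Step 2: R1 = 7/30; threaded value p + q = 37; c = 0; cross terms: (-20*0 - 14*-16)=224, (14*28 - 18*0)=392, (18*17 - -5*28)=446, (-5*24 - -40*17)=560, (-40*-16 - -20*24)=1120; twice the area = |2742| = 2742; area = 1371; boundary points = 2 + 4 + 1 + 7 + 20 = 34; strictly interior points = area - boundary/2 + 1 = 1355; answer 1355
Step 3: R2 = 1355; m = 19369; 19369 = 7 * 2767; number of divisors = (1+1) * (1+1) = 4; answer 4
Step 4: R3 = 4; d = -24; cross terms: (-3*-19 - 26*-24)=681, (26*-11 - 2*-19)=-248, (2*-12 - -8*-11)=-112, (-8*-24 - -3*-12)=156; twice the area = |477| = 477; area = 477/2; boundary points = 1 + 8 + 1 + 1 = 11; strictly interior points = area - boundary/2 + 1 = 234; answer 234

234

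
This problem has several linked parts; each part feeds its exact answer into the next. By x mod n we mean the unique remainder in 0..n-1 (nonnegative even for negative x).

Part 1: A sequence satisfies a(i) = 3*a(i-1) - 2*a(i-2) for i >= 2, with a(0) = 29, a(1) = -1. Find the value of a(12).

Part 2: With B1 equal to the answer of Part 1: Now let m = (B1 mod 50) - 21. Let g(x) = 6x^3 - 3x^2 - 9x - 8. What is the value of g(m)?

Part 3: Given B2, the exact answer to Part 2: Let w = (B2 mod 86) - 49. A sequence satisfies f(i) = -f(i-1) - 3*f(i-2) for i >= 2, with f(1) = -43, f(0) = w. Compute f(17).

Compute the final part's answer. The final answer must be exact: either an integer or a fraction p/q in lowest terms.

Part 1: a(2) = 3*(-1) - 2*(29) = -61; iterating: a(2)=-61, a(3)=-181, a(4)=-421, a(5)=-901, a(6)=-1861, a(7)=-3781, a(8)=-7621, a(9)=-15301, a(10)=-30661, a(11)=-61381, a(12)=-122821; answer -122821
Part 2: B1 = -122821; m = 8; 6*(8)^3 - 3*(8)^2 - 9*(8)^1 - 8 = (3072) + (-192) + (-72) + (-8) = 2800; answer 2800
Part 3: B2 = 2800; w = -1; f(2) = -1*(-43) - 3*(-1) = 46; iterating: f(2)=46, f(3)=83, f(4)=-221, f(5)=-28, f(6)=691, f(7)=-607, f(8)=-1466, f(9)=3287, f(10)=1111, f(11)=-10972, f(12)=7639, f(13)=25277, f(14)=-48194, f(15)=-27637, f(16)=172219, f(17)=-89308; answer -89308

-89308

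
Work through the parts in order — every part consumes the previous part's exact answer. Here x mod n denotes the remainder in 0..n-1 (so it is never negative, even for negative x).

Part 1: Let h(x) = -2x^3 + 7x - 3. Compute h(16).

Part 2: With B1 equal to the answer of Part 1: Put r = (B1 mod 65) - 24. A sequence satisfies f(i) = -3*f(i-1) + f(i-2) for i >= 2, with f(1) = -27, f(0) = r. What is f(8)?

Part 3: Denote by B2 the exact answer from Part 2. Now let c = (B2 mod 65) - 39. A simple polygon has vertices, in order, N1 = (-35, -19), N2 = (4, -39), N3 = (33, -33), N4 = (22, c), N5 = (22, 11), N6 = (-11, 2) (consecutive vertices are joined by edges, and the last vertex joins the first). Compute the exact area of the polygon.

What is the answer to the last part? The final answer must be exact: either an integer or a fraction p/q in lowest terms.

Part 1: -2*(16)^3 + 7*(16)^1 - 3 = (-8192) + (112) + (-3) = -8083; answer -8083
Part 2: B1 = -8083; r = 18; f(2) = -3*(-27) + 1*(18) = 99; iterating: f(2)=99, f(3)=-324, f(4)=1071, f(5)=-3537, f(6)=11682, f(7)=-38583, f(8)=127431; answer 127431
Part 3: B2 = 127431; c = -8; cross terms: (-35*-39 - 4*-19)=1441, (4*-33 - 33*-39)=1155, (33*-8 - 22*-33)=462, (22*11 - 22*-8)=418, (22*2 - -11*11)=165, (-11*-19 - -35*2)=279; twice the area = |3920| = 3920; area = 1960; answer 1960

1960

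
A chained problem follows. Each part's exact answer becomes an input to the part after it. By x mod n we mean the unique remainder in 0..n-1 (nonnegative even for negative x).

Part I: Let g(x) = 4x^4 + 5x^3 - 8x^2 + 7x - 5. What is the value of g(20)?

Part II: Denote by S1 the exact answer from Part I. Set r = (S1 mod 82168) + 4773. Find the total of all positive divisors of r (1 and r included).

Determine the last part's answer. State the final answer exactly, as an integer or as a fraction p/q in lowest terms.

Part I: 4*(20)^4 + 5*(20)^3 - 8*(20)^2 + 7*(20)^1 - 5 = (640000) + (40000) + (-3200) + (140) + (-5) = 676935; answer 676935
Part II: S1 = 676935; r = 24364; 24364 = 2^2 * 6091; sigma = (1 + 2 + 4) * (1 + 6091) = 7 * 6092 = 42644; answer 42644

42644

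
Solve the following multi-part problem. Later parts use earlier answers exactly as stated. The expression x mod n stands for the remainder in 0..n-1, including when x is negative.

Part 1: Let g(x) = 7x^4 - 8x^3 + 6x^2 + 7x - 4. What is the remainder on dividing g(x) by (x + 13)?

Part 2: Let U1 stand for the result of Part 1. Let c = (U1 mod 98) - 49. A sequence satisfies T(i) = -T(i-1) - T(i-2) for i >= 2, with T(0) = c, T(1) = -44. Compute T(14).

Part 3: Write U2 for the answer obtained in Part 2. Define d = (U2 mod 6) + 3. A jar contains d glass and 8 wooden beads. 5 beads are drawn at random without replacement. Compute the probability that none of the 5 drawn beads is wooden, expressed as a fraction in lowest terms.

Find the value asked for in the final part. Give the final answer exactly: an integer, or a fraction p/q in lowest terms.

Part 1: remainder = value at the root: 7*(-13)^4 - 8*(-13)^3 + 6*(-13)^2 + 7*(-13)^1 - 4 = (199927) + (17576) + (1014) + (-91) + (-4) = 218422; answer 218422
Part 2: U1 = 218422; c = 29; T(2) = -1*(-44) - 1*(29) = 15; iterating: T(2)=15, T(3)=29, T(4)=-44, T(5)=15, T(6)=29, T(7)=-44, T(8)=15, T(9)=29, T(10)=-44, T(11)=15, T(12)=29, T(13)=-44, T(14)=15; answer 15
Part 3: U2 = 15; d = 6; total draws C(14,5) = 2002; favorable C(6,5) = 6; P = 3/1001; answer 3/1001

3/1001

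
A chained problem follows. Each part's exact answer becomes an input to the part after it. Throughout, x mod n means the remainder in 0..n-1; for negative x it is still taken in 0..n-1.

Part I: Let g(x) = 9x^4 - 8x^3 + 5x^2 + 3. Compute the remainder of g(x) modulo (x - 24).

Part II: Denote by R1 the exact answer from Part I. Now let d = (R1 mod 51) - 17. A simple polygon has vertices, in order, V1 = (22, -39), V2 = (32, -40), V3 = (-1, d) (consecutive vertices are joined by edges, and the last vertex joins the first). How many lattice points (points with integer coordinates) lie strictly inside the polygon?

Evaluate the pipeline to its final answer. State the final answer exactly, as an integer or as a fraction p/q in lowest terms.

Part I: remainder = value at the root: 9*(24)^4 - 8*(24)^3 + 5*(24)^2 + 3 = (2985984) + (-110592) + (2880) + (3) = 2878275; answer 2878275
Part II: R1 = 2878275; d = 22; cross terms: (22*-40 - 32*-39)=368, (32*22 - -1*-40)=664, (-1*-39 - 22*22)=-445; twice the area = |587| = 587; area = 587/2; boundary points = 1 + 1 + 1 = 3; strictly interior points = area - boundary/2 + 1 = 293; answer 293

293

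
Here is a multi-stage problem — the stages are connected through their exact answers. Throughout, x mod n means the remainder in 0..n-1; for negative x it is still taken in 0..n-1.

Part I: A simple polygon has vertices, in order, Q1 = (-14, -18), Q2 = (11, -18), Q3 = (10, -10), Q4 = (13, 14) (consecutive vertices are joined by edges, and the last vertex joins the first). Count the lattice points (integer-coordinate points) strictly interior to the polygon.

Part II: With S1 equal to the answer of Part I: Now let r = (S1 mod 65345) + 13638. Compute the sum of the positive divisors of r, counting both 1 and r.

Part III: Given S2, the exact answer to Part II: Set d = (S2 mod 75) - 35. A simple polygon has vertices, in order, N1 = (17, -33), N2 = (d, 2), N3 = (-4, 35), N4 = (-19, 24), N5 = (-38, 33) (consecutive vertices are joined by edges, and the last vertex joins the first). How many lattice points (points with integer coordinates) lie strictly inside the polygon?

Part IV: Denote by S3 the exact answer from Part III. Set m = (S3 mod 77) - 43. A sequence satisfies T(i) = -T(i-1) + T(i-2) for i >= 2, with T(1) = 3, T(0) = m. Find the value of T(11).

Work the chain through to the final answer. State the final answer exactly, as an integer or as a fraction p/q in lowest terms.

102

Part I: cross terms: (-14*-18 - 11*-18)=450, (11*-10 - 10*-18)=70, (10*14 - 13*-10)=270, (13*-18 - -14*14)=-38; twice the area = |752| = 752; area = 376; boundary points = 25 + 1 + 3 + 1 = 30; strictly interior points = area - boundary/2 + 1 = 362; answer 362
Part II: S1 = 362; r = 14000; 14000 = 2^4 * 5^3 * 7; sigma = (1 + 2 + 4 + 8 + 16) * (1 + 5 + 25 + 125) * (1 + 7) = 31 * 156 * 8 = 38688; answer 38688
Part III: S2 = 38688; d = 28; cross terms: (17*2 - 28*-33)=958, (28*35 - -4*2)=988, (-4*24 - -19*35)=569, (-19*33 - -38*24)=285, (-38*-33 - 17*33)=693; twice the area = |3493| = 3493; area = 3493/2; boundary points = 1 + 1 + 1 + 1 + 11 = 15; strictly interior points = area - boundary/2 + 1 = 1740; answer 1740
Part IV: S3 = 1740; m = 3; T(2) = -1*(3) + 1*(3) = 0; iterating: T(2)=0, T(3)=3, T(4)=-3, T(5)=6, T(6)=-9, T(7)=15, T(8)=-24, T(9)=39, T(10)=-63, T(11)=102; answer 102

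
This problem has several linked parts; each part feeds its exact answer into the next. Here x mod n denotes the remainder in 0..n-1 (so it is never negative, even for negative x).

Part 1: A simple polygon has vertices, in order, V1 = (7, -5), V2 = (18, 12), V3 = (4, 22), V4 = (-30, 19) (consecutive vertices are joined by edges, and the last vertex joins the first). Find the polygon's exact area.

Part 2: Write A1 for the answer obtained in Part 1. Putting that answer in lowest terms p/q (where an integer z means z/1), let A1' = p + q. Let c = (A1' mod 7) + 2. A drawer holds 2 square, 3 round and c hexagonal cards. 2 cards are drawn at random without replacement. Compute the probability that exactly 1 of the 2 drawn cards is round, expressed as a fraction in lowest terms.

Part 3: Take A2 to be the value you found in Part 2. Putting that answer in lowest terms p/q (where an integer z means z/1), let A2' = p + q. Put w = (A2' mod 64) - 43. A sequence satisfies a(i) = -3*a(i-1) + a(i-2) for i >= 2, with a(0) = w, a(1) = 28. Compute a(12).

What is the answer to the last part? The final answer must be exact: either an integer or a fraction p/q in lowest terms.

-16054941

Part 1: cross terms: (7*12 - 18*-5)=174, (18*22 - 4*12)=348, (4*19 - -30*22)=736, (-30*-5 - 7*19)=17; twice the area = |1275| = 1275; area = 1275/2; answer 1275/2
Part 2: A1 = 1275/2; threaded value p + q = 1277; c = 5; total draws C(10,2) = 45; favorable C(3,1)*C(7,1) = 21; P = 7/15; answer 7/15
Part 3: A2 = 7/15; threaded value p + q = 22; w = -21; a(2) = -3*(28) + 1*(-21) = -105; iterating: a(2)=-105, a(3)=343, a(4)=-1134, a(5)=3745, a(6)=-12369, a(7)=40852, a(8)=-134925, a(9)=445627, a(10)=-1471806, a(11)=4861045, a(12)=-16054941; answer -16054941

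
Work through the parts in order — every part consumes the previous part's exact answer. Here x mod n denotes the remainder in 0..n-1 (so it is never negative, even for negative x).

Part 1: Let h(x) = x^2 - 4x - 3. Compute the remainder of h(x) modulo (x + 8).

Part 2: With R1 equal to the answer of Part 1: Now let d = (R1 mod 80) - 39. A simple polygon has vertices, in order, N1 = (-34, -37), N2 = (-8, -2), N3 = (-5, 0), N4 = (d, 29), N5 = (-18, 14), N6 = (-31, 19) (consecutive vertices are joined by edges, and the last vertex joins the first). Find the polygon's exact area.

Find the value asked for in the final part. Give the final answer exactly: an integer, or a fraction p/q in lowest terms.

Part 1: remainder = value at the root: 1*(-8)^2 - 4*(-8)^1 - 3 = (64) + (32) + (-3) = 93; answer 93
Part 2: R1 = 93; d = -26; cross terms: (-34*-2 - -8*-37)=-228, (-8*0 - -5*-2)=-10, (-5*29 - -26*0)=-145, (-26*14 - -18*29)=158, (-18*19 - -31*14)=92, (-31*-37 - -34*19)=1793; twice the area = |1660| = 1660; area = 830; answer 830

830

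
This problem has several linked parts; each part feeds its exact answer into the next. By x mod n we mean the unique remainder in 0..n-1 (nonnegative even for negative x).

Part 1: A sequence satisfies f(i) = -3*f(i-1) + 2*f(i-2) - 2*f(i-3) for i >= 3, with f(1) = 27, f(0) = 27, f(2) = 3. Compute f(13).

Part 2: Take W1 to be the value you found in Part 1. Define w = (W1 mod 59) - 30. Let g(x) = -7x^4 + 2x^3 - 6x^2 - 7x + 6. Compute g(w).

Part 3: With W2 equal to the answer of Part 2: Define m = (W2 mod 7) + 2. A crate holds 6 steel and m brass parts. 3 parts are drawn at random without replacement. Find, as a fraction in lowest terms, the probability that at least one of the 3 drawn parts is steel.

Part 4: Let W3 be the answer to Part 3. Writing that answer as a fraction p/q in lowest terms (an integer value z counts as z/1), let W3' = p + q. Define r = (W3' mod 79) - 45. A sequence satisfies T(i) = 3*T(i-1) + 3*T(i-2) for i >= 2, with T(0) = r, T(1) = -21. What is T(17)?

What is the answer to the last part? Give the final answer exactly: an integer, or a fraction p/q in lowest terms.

-8993202066

Part 1: f(3) = -3*(3) + 2*(27) - 2*(27) = -9; iterating: f(3)=-9, f(4)=-21, f(5)=39, f(6)=-141, f(7)=543, f(8)=-1989, f(9)=7335, f(10)=-27069, f(11)=99855, f(12)=-368373, f(13)=1358967; answer 1358967
Part 2: W1 = 1358967; w = -10; -7*(-10)^4 + 2*(-10)^3 - 6*(-10)^2 - 7*(-10)^1 + 6 = (-70000) + (-2000) + (-600) + (70) + (6) = -72524; answer -72524
Part 3: W2 = -72524; m = 5; total draws C(11,3) = 165; complement C(5,3) = 10; favorable 165 - 10 = 155; P = 31/33; answer 31/33
Part 4: W3 = 31/33; threaded value p + q = 64; r = 19; T(2) = 3*(-21) + 3*(19) = -6; iterating: T(2)=-6, T(3)=-81, T(4)=-261, T(5)=-1026, T(6)=-3861, T(7)=-14661, T(8)=-55566, T(9)=-210681, T(10)=-798741, T(11)=-3028266, T(12)=-11481021, T(13)=-43527861, T(14)=-165026646, T(15)=-625663521, T(16)=-2372070501, T(17)=-8993202066; answer -8993202066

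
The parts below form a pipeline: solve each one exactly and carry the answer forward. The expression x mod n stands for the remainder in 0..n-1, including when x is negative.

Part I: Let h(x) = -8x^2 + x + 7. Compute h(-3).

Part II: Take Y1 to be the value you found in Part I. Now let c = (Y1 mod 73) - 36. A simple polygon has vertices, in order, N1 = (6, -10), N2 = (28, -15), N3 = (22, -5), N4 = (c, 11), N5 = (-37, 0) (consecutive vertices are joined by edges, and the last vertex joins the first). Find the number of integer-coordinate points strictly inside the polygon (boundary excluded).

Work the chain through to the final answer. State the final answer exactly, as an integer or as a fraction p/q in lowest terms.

620

Part I: -8*(-3)^2 + 1*(-3)^1 + 7 = (-72) + (-3) + (7) = -68; answer -68
Part II: Y1 = -68; c = -31; cross terms: (6*-15 - 28*-10)=190, (28*-5 - 22*-15)=190, (22*11 - -31*-5)=87, (-31*0 - -37*11)=407, (-37*-10 - 6*0)=370; twice the area = |1244| = 1244; area = 622; boundary points = 1 + 2 + 1 + 1 + 1 = 6; strictly interior points = area - boundary/2 + 1 = 620; answer 620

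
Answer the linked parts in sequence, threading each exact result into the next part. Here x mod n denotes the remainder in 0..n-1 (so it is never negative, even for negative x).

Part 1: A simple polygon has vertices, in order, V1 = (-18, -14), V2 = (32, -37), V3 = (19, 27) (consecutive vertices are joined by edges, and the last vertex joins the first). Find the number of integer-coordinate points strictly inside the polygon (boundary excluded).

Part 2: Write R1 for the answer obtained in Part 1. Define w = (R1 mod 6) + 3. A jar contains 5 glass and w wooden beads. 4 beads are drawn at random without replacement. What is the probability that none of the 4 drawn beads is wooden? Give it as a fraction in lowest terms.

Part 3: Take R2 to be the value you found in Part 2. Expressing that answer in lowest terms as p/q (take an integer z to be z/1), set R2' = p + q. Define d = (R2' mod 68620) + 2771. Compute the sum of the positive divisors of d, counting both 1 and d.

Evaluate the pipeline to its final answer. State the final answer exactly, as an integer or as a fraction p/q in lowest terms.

Part 1: cross terms: (-18*-37 - 32*-14)=1114, (32*27 - 19*-37)=1567, (19*-14 - -18*27)=220; twice the area = |2901| = 2901; area = 2901/2; boundary points = 1 + 1 + 1 = 3; strictly interior points = area - boundary/2 + 1 = 1450; answer 1450
Part 2: R1 = 1450; w = 7; total draws C(12,4) = 495; favorable C(5,4) = 5; P = 1/99; answer 1/99
Part 3: R2 = 1/99; threaded value p + q = 100; d = 2871; 2871 = 3^2 * 11 * 29; sigma = (1 + 3 + 9) * (1 + 11) * (1 + 29) = 13 * 12 * 30 = 4680; answer 4680

4680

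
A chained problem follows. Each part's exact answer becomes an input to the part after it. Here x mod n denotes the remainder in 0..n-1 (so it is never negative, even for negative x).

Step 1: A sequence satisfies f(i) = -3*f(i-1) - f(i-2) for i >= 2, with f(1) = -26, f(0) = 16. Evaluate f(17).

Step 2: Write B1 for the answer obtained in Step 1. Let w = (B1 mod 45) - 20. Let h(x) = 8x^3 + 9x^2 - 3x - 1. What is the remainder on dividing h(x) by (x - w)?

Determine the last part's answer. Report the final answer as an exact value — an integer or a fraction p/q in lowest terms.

93

Step 1: f(2) = -3*(-26) - 1*(16) = 62; iterating: f(2)=62, f(3)=-160, f(4)=418, f(5)=-1094, f(6)=2864, f(7)=-7498, f(8)=19630, f(9)=-51392, f(10)=134546, f(11)=-352246, f(12)=922192, f(13)=-2414330, f(14)=6320798, f(15)=-16548064, f(16)=43323394, f(17)=-113422118; answer -113422118
Step 2: B1 = -113422118; w = 2; remainder = value at the root: 8*(2)^3 + 9*(2)^2 - 3*(2)^1 - 1 = (64) + (36) + (-6) + (-1) = 93; answer 93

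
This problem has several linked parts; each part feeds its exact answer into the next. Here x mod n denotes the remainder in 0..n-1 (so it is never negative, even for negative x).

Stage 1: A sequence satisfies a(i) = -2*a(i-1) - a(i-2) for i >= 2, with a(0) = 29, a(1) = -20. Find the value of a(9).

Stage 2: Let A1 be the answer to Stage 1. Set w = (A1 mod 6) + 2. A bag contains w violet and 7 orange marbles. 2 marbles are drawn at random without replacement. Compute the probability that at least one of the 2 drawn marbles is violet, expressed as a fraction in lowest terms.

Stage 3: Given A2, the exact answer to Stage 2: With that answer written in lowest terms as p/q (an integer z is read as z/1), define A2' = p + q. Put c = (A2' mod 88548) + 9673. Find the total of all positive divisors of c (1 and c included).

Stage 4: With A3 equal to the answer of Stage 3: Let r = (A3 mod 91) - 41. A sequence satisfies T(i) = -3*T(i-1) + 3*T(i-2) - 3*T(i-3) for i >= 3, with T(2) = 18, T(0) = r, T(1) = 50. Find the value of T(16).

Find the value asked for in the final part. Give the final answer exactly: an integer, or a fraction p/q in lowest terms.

-6252500808

Stage 1: a(2) = -2*(-20) - 1*(29) = 11; iterating: a(2)=11, a(3)=-2, a(4)=-7, a(5)=16, a(6)=-25, a(7)=34, a(8)=-43, a(9)=52; answer 52
Stage 2: A1 = 52; w = 6; total draws C(13,2) = 78; complement C(7,2) = 21; favorable 78 - 21 = 57; P = 19/26; answer 19/26
Stage 3: A2 = 19/26; threaded value p + q = 45; c = 9718; 9718 = 2 * 43 * 113; sigma = (1 + 2) * (1 + 43) * (1 + 113) = 3 * 44 * 114 = 15048; answer 15048
Stage 4: A3 = 15048; r = -8; T(3) = -3*(18) + 3*(50) - 3*(-8) = 120; iterating: T(3)=120, T(4)=-456, T(5)=1674, T(6)=-6750, T(7)=26640, T(8)=-105192, T(9)=415746, T(10)=-1642734, T(11)=6491016, T(12)=-25648488, T(13)=101346714, T(14)=-400458654, T(15)=1582361568, T(16)=-6252500808; answer -6252500808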